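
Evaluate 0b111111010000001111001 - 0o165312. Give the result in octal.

0o7532657

0b111111010000001111001 = 0o7720171 in octal.
Subtract column by column in base 8:
  1-2 → 7 (borrow)
  7-1-1 → 5
  1-3 → 6 (borrow)
  0-5-1 → 2 (borrow)
  2-6-1 → 3 (borrow)
  7-1-1 → 5
  7-0 → 7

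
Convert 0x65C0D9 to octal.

0o31340331

Expand each hex digit to 4 bits: 6=0110 5=0101 C=1100 0=0000 D=1101 9=1001.
Group the bits in threes: 011 001 011 100 000 011 011 001 → 31340331.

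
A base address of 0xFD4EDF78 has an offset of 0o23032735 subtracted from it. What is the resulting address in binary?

0b11111101000000101010100110011011

0xFD4EDF78 = 0b11111101010011101101111101111000 in binary.
0o23032735 = 0b10011000011010111011101 in binary.
Subtract column by column in base 2:
  0-1 → 1 (borrow)
  0-0-1 → 1 (borrow)
  0-1-1 → 0 (borrow)
  1-1-1 → 1 (borrow)
  1-1-1 → 1 (borrow)
  1-0-1 → 0
  1-1 → 0
  0-1 → 1 (borrow)
  1-1-1 → 1 (borrow)
  1-0-1 → 0
  1-1 → 0
  1-0 → 1
  1-1 → 0
  0-1 → 1 (borrow)
  1-0-1 → 0
  1-0 → 1
  0-0 → 0
  1-0 → 1
  1-1 → 0
  1-1 → 0
  0-0 → 0
  0-0 → 0
  1-1 → 0
  0-0 → 0
  1-0 → 1
  0-0 → 0
  1-0 → 1
  1-0 → 1
  1-0 → 1
  1-0 → 1
  1-0 → 1
  1-0 → 1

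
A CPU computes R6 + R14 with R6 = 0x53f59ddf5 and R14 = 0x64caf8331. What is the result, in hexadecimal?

0xb8c096126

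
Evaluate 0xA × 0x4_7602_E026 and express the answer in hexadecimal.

Multiply each base-16 digit by 10, carrying:
  6×10 = 60 → write C carry 3
  2×10+3 = 23 → write 7 carry 1
  0×10+1 = 1 → write 1
  E×10 = 140 → write C carry 8
  2×10+8 = 28 → write C carry 1
  0×10+1 = 1 → write 1
  6×10 = 60 → write C carry 3
  7×10+3 = 73 → write 9 carry 4
  4×10+4 = 44 → write C carry 2
  remaining carry: 2

0x2C9C1CC17C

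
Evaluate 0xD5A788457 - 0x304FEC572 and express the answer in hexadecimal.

0xA5579BEE5

Subtract column by column in base 16:
  7-2 → 5
  5-7 → E (borrow)
  4-5-1 → E (borrow)
  8-C-1 → B (borrow)
  8-E-1 → 9 (borrow)
  7-F-1 → 7 (borrow)
  A-4-1 → 5
  5-0 → 5
  D-3 → A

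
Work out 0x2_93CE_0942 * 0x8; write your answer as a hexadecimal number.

Multiply each base-16 digit by 8, carrying:
  2×8 = 16 → write 0 carry 1
  4×8+1 = 33 → write 1 carry 2
  9×8+2 = 74 → write A carry 4
  0×8+4 = 4 → write 4
  E×8 = 112 → write 0 carry 7
  C×8+7 = 103 → write 7 carry 6
  3×8+6 = 30 → write E carry 1
  9×8+1 = 73 → write 9 carry 4
  2×8+4 = 20 → write 4 carry 1
  remaining carry: 1

0x149E704A10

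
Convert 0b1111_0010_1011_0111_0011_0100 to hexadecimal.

Group the bits into nibbles: 1111 0010 1011 0111 0011 0100 → F2B734.

0xF2B734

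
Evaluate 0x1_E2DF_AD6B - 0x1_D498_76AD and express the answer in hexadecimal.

Subtract column by column in base 16:
  B-D → E (borrow)
  6-A-1 → B (borrow)
  D-6-1 → 6
  A-7 → 3
  F-8 → 7
  D-9 → 4
  2-4 → E (borrow)
  E-D-1 → 0
  1-1 → 0

0xE4736BE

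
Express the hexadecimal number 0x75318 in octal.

Expand each hex digit to 4 bits: 7=0111 5=0101 3=0011 1=0001 8=1000.
Group the bits in threes: 001 110 101 001 100 011 000 → 1651430.

0o1651430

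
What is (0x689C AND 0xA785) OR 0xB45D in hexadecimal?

0xB4DD

0x689C AND 0xA785 = 0x2084.
Then OR with 0xB45D.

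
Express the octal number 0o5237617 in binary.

Each octal digit is 3 bits: 5=101 2=010 3=011 7=111 6=110 1=001 7=111.

0b101010011111110001111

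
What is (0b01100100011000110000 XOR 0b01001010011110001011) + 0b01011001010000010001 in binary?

First 0b01100100011000110000 XOR 0b01001010011110001011 = 0b00101110000110111011.
Add column by column in base 2, right to left:
  1+1 = 0 carry 1
  1+0+1 = 0 carry 1
  0+0+1 = 1
  1+0 = 1
  1+1 = 0 carry 1
  1+0+1 = 0 carry 1
  0+0+1 = 1
  1+0 = 1
  1+0 = 1
  0+0 = 0
  0+1 = 1
  0+0 = 0
  0+1 = 1
  1+0 = 1
  1+0 = 1
  1+1 = 0 carry 1
  0+1+1 = 0 carry 1
  1+0+1 = 0 carry 1
  0+1+1 = 0 carry 1
  final carry 1

0b10000111010111001100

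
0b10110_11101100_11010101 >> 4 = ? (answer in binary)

0b10110111011001101

Right shift by 4: drop the 4 least-significant bits.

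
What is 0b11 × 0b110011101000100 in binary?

0b10011010111001100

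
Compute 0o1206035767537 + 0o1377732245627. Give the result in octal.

0o2605770235366

Add column by column in base 8, right to left:
  7+7 = 6 carry 1
  3+2+1 = 6
  5+6 = 3 carry 1
  7+5+1 = 5 carry 1
  6+4+1 = 3 carry 1
  7+2+1 = 2 carry 1
  5+2+1 = 0 carry 1
  3+3+1 = 7
  0+7 = 7
  6+7 = 5 carry 1
  0+7+1 = 0 carry 1
  2+3+1 = 6
  1+1 = 2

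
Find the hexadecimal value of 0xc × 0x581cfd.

0x4215bdc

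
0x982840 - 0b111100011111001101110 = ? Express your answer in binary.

0x982840 = 0b100110000010100001000000 in binary.
Subtract column by column in base 2:
  0-0 → 0
  0-1 → 1 (borrow)
  0-1-1 → 0 (borrow)
  0-1-1 → 0 (borrow)
  0-0-1 → 1 (borrow)
  0-1-1 → 0 (borrow)
  1-1-1 → 1 (borrow)
  0-0-1 → 1 (borrow)
  0-0-1 → 1 (borrow)
  0-1-1 → 0 (borrow)
  0-1-1 → 0 (borrow)
  1-1-1 → 1 (borrow)
  0-1-1 → 0 (borrow)
  1-1-1 → 1 (borrow)
  0-0-1 → 1 (borrow)
  0-0-1 → 1 (borrow)
  0-0-1 → 1 (borrow)
  0-1-1 → 0 (borrow)
  0-1-1 → 0 (borrow)
  1-1-1 → 1 (borrow)
  1-1-1 → 1 (borrow)
  0-0-1 → 1 (borrow)
  0-0-1 → 1 (borrow)
  1-0-1 → 0

0b11110011110100111010010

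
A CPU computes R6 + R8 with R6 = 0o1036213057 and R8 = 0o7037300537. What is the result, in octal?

0o10075513616

Add column by column in base 8, right to left:
  7+7 = 6 carry 1
  5+3+1 = 1 carry 1
  0+5+1 = 6
  3+0 = 3
  1+0 = 1
  2+3 = 5
  6+7 = 5 carry 1
  3+3+1 = 7
  0+0 = 0
  1+7 = 0 carry 1
  final carry 1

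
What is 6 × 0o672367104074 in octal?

0o5136712630550

Multiply each base-8 digit by 6, carrying:
  4×6 = 24 → write 0 carry 3
  7×6+3 = 45 → write 5 carry 5
  0×6+5 = 5 → write 5
  4×6 = 24 → write 0 carry 3
  0×6+3 = 3 → write 3
  1×6 = 6 → write 6
  7×6 = 42 → write 2 carry 5
  6×6+5 = 41 → write 1 carry 5
  3×6+5 = 23 → write 7 carry 2
  2×6+2 = 14 → write 6 carry 1
  7×6+1 = 43 → write 3 carry 5
  6×6+5 = 41 → write 1 carry 5
  remaining carry: 5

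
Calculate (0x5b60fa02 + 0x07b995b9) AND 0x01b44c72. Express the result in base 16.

0x1100c32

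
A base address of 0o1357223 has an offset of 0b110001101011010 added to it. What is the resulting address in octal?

0b110001101011010 = 0o61532 in octal.
Add column by column in base 8, right to left:
  3+2 = 5
  2+3 = 5
  2+5 = 7
  7+1 = 0 carry 1
  5+6+1 = 4 carry 1
  3+0+1 = 4
  1+0 = 1

0o1440755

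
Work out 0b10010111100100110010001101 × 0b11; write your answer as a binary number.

0b111000110101110010110100111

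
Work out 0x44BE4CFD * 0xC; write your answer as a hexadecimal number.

0x338EB9BDC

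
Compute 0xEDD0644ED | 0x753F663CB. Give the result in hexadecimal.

0xFDFF667EF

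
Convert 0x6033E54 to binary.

0b110000000110011111001010100

Expand each hex digit to 4 bits: 6=0110 0=0000 3=0011 3=0011 E=1110 5=0101 4=0100.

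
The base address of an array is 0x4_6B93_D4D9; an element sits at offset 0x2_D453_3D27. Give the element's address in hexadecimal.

0x73FE71200

Add column by column in base 16, right to left:
  9+7 = 0 carry 1
  D+2+1 = 0 carry 1
  4+D+1 = 2 carry 1
  D+3+1 = 1 carry 1
  3+3+1 = 7
  9+5 = E
  B+4 = F
  6+D = 3 carry 1
  4+2+1 = 7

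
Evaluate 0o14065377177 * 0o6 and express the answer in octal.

0o110500773372

Multiply each base-8 digit by 6, carrying:
  7×6 = 42 → write 2 carry 5
  7×6+5 = 47 → write 7 carry 5
  1×6+5 = 11 → write 3 carry 1
  7×6+1 = 43 → write 3 carry 5
  7×6+5 = 47 → write 7 carry 5
  3×6+5 = 23 → write 7 carry 2
  5×6+2 = 32 → write 0 carry 4
  6×6+4 = 40 → write 0 carry 5
  0×6+5 = 5 → write 5
  4×6 = 24 → write 0 carry 3
  1×6+3 = 9 → write 1 carry 1
  remaining carry: 1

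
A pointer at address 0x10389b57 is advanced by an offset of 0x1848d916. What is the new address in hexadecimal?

Add column by column in base 16, right to left:
  7+6 = d
  5+1 = 6
  b+9 = 4 carry 1
  9+d+1 = 7 carry 1
  8+8+1 = 1 carry 1
  3+4+1 = 8
  0+8 = 8
  1+1 = 2

0x2881746d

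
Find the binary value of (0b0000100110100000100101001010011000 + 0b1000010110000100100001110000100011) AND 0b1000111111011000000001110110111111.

0b1000111100000000000000110010111011

Add column by column in base 2, right to left:
  0+1 = 1
  0+1 = 1
  0+0 = 0
  1+0 = 1
  1+0 = 1
  0+1 = 1
  0+0 = 0
  1+0 = 1
  0+0 = 0
  1+0 = 1
  0+1 = 1
  0+1 = 1
  1+1 = 0 carry 1
  0+0+1 = 1
  1+0 = 1
  0+0 = 0
  0+0 = 0
  1+1 = 0 carry 1
  0+0+1 = 1
  0+0 = 0
  0+1 = 1
  0+0 = 0
  0+0 = 0
  1+0 = 1
  0+0 = 0
  1+1 = 0 carry 1
  1+1+1 = 1 carry 1
  0+0+1 = 1
  0+1 = 1
  1+0 = 1
  0+0 = 0
  0+0 = 0
  0+0 = 0
  0+1 = 1
Sum = 0b1000111100100101000110111010111011; now AND with 0b1000111111011000000001110110111111:
  1000111100100101000110111010111011
& 1000111111011000000001110110111111
= 1000111100000000000000110010111011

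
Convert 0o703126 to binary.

0b111000011001010110

Each octal digit is 3 bits: 7=111 0=000 3=011 1=001 2=010 6=110.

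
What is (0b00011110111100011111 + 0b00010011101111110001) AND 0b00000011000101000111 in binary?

Add column by column in base 2, right to left:
  1+1 = 0 carry 1
  1+0+1 = 0 carry 1
  1+0+1 = 0 carry 1
  1+0+1 = 0 carry 1
  1+1+1 = 1 carry 1
  0+1+1 = 0 carry 1
  0+1+1 = 0 carry 1
  0+1+1 = 0 carry 1
  1+1+1 = 1 carry 1
  1+1+1 = 1 carry 1
  1+0+1 = 0 carry 1
  1+1+1 = 1 carry 1
  0+1+1 = 0 carry 1
  1+1+1 = 1 carry 1
  1+0+1 = 0 carry 1
  1+0+1 = 0 carry 1
  1+1+1 = 1 carry 1
  final carry 1
Sum = 0b110010101100010000; now AND with 0b00000011000101000111:
  00110010101100010000
& 00000011000101000111
= 00000010000100000000

0b10000100000000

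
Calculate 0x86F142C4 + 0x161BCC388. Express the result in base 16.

0x1E8AE064C

Add column by column in base 16, right to left:
  4+8 = C
  C+8 = 4 carry 1
  2+3+1 = 6
  4+C = 0 carry 1
  1+C+1 = E
  F+B = A carry 1
  6+1+1 = 8
  8+6 = E
  0+1 = 1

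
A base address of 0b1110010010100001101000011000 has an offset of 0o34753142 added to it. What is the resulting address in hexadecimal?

0b1110010010100001101000011000 = 0xE4A1A18 in hexadecimal.
0o34753142 = 0x73D662 in hexadecimal.
Add column by column in base 16, right to left:
  8+2 = A
  1+6 = 7
  A+6 = 0 carry 1
  1+D+1 = F
  A+3 = D
  4+7 = B
  E+0 = E

0xEBDF07A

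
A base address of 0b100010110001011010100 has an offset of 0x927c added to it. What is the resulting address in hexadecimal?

0x11f550

0b100010110001011010100 = 0x1162d4 in hexadecimal.
Add column by column in base 16, right to left:
  4+c = 0 carry 1
  d+7+1 = 5 carry 1
  2+2+1 = 5
  6+9 = f
  1+0 = 1
  1+0 = 1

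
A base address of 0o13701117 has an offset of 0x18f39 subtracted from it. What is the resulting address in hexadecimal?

0o13701117 = 0x2f824f in hexadecimal.
Subtract column by column in base 16:
  f-9 → 6
  4-3 → 1
  2-f → 3 (borrow)
  8-8-1 → f (borrow)
  f-1-1 → d
  2-0 → 2

0x2df316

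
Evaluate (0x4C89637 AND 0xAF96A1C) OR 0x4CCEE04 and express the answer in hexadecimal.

0x4CCEE14

0x4C89637 AND 0xAF96A1C = 0x0C80214.
Then OR with 0x4CCEE04.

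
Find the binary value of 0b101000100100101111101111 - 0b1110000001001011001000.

0b11010100011100100100111

Subtract column by column in base 2:
  1-0 → 1
  1-0 → 1
  1-0 → 1
  1-1 → 0
  0-0 → 0
  1-0 → 1
  1-1 → 0
  1-1 → 0
  1-0 → 1
  1-1 → 0
  0-0 → 0
  1-0 → 1
  0-1 → 1 (borrow)
  0-0-1 → 1 (borrow)
  1-0-1 → 0
  0-0 → 0
  0-0 → 0
  1-0 → 1
  0-0 → 0
  0-1 → 1 (borrow)
  0-1-1 → 0 (borrow)
  1-1-1 → 1 (borrow)
  0-0-1 → 1 (borrow)
  1-0-1 → 0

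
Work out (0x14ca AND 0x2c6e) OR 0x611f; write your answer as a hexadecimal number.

0x14ca AND 0x2c6e = 0x044a.
Then OR with 0x611f.

0x655f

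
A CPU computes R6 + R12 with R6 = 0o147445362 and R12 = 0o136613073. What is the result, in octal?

0o306260455

Add column by column in base 8, right to left:
  2+3 = 5
  6+7 = 5 carry 1
  3+0+1 = 4
  5+3 = 0 carry 1
  4+1+1 = 6
  4+6 = 2 carry 1
  7+6+1 = 6 carry 1
  4+3+1 = 0 carry 1
  1+1+1 = 3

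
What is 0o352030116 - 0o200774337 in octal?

0o151033557

Subtract column by column in base 8:
  6-7 → 7 (borrow)
  1-3-1 → 5 (borrow)
  1-3-1 → 5 (borrow)
  0-4-1 → 3 (borrow)
  3-7-1 → 3 (borrow)
  0-7-1 → 0 (borrow)
  2-0-1 → 1
  5-0 → 5
  3-2 → 1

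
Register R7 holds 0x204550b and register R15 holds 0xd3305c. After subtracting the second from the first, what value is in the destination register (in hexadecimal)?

0x13124af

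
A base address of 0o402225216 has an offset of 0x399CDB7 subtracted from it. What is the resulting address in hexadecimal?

0o402225216 = 0x4092A8E in hexadecimal.
Subtract column by column in base 16:
  E-7 → 7
  8-B → D (borrow)
  A-D-1 → C (borrow)
  2-C-1 → 5 (borrow)
  9-9-1 → F (borrow)
  0-9-1 → 6 (borrow)
  4-3-1 → 0

0x6F5CD7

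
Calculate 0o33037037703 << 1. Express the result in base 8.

1 bits is not a whole number of base-8 digits; in binary: 11011000011111000011111111000011 << 1 = 110110000111110000111111110000110.

0o66076077606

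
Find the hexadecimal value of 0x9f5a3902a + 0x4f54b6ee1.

0xeeaeeff0b

Add column by column in base 16, right to left:
  a+1 = b
  2+e = 0 carry 1
  0+e+1 = f
  9+6 = f
  3+b = e
  a+4 = e
  5+5 = a
  f+f = e carry 1
  9+4+1 = e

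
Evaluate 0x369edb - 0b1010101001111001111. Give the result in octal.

0o14245414

0x369edb = 0o15517333 in octal.
0b1010101001111001111 = 0o1251717 in octal.
Subtract column by column in base 8:
  3-7 → 4 (borrow)
  3-1-1 → 1
  3-7 → 4 (borrow)
  7-1-1 → 5
  1-5 → 4 (borrow)
  5-2-1 → 2
  5-1 → 4
  1-0 → 1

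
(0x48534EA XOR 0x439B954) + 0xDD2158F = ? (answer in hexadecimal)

First 0x48534EA XOR 0x439B954 = 0x0BC8DBE.
Add column by column in base 16, right to left:
  E+F = D carry 1
  B+8+1 = 4 carry 1
  D+5+1 = 3 carry 1
  8+1+1 = A
  C+2 = E
  B+D = 8 carry 1
  0+D+1 = E

0xE8EA34D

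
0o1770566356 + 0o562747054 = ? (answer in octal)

0o2553535432

Add column by column in base 8, right to left:
  6+4 = 2 carry 1
  5+5+1 = 3 carry 1
  3+0+1 = 4
  6+7 = 5 carry 1
  6+4+1 = 3 carry 1
  5+7+1 = 5 carry 1
  0+2+1 = 3
  7+6 = 5 carry 1
  7+5+1 = 5 carry 1
  1+0+1 = 2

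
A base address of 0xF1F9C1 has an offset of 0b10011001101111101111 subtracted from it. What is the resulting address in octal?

0o72056722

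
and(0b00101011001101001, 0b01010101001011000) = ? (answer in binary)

AND bit by bit (1 only where both bits are 1):
  00101011001101001
& 01010101001011000
= 00000001001001000

0b00000001001001000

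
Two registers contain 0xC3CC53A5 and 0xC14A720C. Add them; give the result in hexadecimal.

0x18516C5B1

Add column by column in base 16, right to left:
  5+C = 1 carry 1
  A+0+1 = B
  3+2 = 5
  5+7 = C
  C+A = 6 carry 1
  C+4+1 = 1 carry 1
  3+1+1 = 5
  C+C = 8 carry 1
  final carry 1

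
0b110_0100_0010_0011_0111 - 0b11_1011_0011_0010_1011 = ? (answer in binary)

0b101000111100001100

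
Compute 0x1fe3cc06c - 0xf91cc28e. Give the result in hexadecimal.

0x1051ffdde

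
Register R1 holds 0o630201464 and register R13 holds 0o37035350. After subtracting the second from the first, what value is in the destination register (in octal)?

0o571144114

Subtract column by column in base 8:
  4-0 → 4
  6-5 → 1
  4-3 → 1
  1-5 → 4 (borrow)
  0-3-1 → 4 (borrow)
  2-0-1 → 1
  0-7 → 1 (borrow)
  3-3-1 → 7 (borrow)
  6-0-1 → 5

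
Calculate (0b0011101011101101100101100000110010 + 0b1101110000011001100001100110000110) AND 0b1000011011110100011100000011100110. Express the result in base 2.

Add column by column in base 2, right to left:
  0+0 = 0
  1+1 = 0 carry 1
  0+1+1 = 0 carry 1
  0+0+1 = 1
  1+0 = 1
  1+0 = 1
  0+0 = 0
  0+1 = 1
  0+1 = 1
  0+0 = 0
  0+0 = 0
  1+1 = 0 carry 1
  1+1+1 = 1 carry 1
  0+0+1 = 1
  1+0 = 1
  0+0 = 0
  0+0 = 0
  1+1 = 0 carry 1
  1+1+1 = 1 carry 1
  0+0+1 = 1
  1+0 = 1
  1+1 = 0 carry 1
  0+1+1 = 0 carry 1
  1+0+1 = 0 carry 1
  1+0+1 = 0 carry 1
  1+0+1 = 0 carry 1
  0+0+1 = 1
  1+0 = 1
  0+1 = 1
  1+1 = 0 carry 1
  1+1+1 = 1 carry 1
  1+0+1 = 0 carry 1
  0+1+1 = 0 carry 1
  0+1+1 = 0 carry 1
  final carry 1
Sum = 0b10001011100000111000111000110111000; now AND with 0b1000011011110100011100000011100110:
  10001011100000111000111000110111000
& 01000011011110100011100000011100110
= 00000011000000100000100000010100000

0b11000000100000100000010100000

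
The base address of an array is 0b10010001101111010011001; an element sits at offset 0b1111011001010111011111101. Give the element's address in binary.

Add column by column in base 2, right to left:
  1+1 = 0 carry 1
  0+0+1 = 1
  0+1 = 1
  1+1 = 0 carry 1
  1+1+1 = 1 carry 1
  0+1+1 = 0 carry 1
  0+1+1 = 0 carry 1
  1+1+1 = 1 carry 1
  0+0+1 = 1
  1+1 = 0 carry 1
  1+1+1 = 1 carry 1
  1+1+1 = 1 carry 1
  1+0+1 = 0 carry 1
  0+1+1 = 0 carry 1
  1+0+1 = 0 carry 1
  1+1+1 = 1 carry 1
  0+0+1 = 1
  0+0 = 0
  0+1 = 1
  1+1 = 0 carry 1
  0+0+1 = 1
  0+1 = 1
  1+1 = 0 carry 1
  0+1+1 = 0 carry 1
  0+1+1 = 0 carry 1
  final carry 1

0b10001101011000110110010110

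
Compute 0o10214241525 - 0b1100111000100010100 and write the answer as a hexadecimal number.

0x422ad241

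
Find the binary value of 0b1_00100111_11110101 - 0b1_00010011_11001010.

0b1010000101011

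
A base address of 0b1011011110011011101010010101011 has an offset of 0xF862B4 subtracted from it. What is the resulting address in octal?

0o13265270767

0b1011011110011011101010010101011 = 0o13363352253 in octal.
0xF862B4 = 0o76061264 in octal.
Subtract column by column in base 8:
  3-4 → 7 (borrow)
  5-6-1 → 6 (borrow)
  2-2-1 → 7 (borrow)
  2-1-1 → 0
  5-6 → 7 (borrow)
  3-0-1 → 2
  3-6 → 5 (borrow)
  6-7-1 → 6 (borrow)
  3-0-1 → 2
  3-0 → 3
  1-0 → 1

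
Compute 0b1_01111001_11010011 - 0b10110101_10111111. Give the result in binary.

0b1100010000010100

Subtract column by column in base 2:
  1-1 → 0
  1-1 → 0
  0-1 → 1 (borrow)
  0-1-1 → 0 (borrow)
  1-1-1 → 1 (borrow)
  0-1-1 → 0 (borrow)
  1-0-1 → 0
  1-1 → 0
  1-1 → 0
  0-0 → 0
  0-1 → 1 (borrow)
  1-0-1 → 0
  1-1 → 0
  1-1 → 0
  1-0 → 1
  0-1 → 1 (borrow)
  1-0-1 → 0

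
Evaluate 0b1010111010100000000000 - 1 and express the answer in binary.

0b1010111010011111111111

The trailing 11 digits are 0, so subtracting 1 borrows through: they become 1 and the next digit up decrements.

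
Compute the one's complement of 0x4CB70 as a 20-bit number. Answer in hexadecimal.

Each hex digit d becomes F−d:
  4→B, C→3, B→4, 7→8, 0→F

0xB348F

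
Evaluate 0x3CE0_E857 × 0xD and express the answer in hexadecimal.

0x3176BCC6B

Multiply each base-16 digit by 13, carrying:
  7×13 = 91 → write B carry 5
  5×13+5 = 70 → write 6 carry 4
  8×13+4 = 108 → write C carry 6
  E×13+6 = 188 → write C carry 11
  0×13+11 = 11 → write B
  E×13 = 182 → write 6 carry 11
  C×13+11 = 167 → write 7 carry 10
  3×13+10 = 49 → write 1 carry 3
  remaining carry: 3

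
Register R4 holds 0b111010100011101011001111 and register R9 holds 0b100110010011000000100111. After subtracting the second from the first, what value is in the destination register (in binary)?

0b10100010000101010101000

Subtract column by column in base 2:
  1-1 → 0
  1-1 → 0
  1-1 → 0
  1-0 → 1
  0-0 → 0
  0-1 → 1 (borrow)
  1-0-1 → 0
  1-0 → 1
  0-0 → 0
  1-0 → 1
  0-0 → 0
  1-0 → 1
  1-1 → 0
  1-1 → 0
  0-0 → 0
  0-0 → 0
  0-1 → 1 (borrow)
  1-0-1 → 0
  0-0 → 0
  1-1 → 0
  0-1 → 1 (borrow)
  1-0-1 → 0
  1-0 → 1
  1-1 → 0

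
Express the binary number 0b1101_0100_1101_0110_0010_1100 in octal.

0o65153054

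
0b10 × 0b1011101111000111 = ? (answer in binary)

0b10111011110001110

Multiply each base-2 digit by 2, carrying:
  1×2 = 2 → write 0 carry 1
  1×2+1 = 3 → write 1 carry 1
  1×2+1 = 3 → write 1 carry 1
  0×2+1 = 1 → write 1
  0×2 = 0 → write 0
  0×2 = 0 → write 0
  1×2 = 2 → write 0 carry 1
  1×2+1 = 3 → write 1 carry 1
  1×2+1 = 3 → write 1 carry 1
  1×2+1 = 3 → write 1 carry 1
  0×2+1 = 1 → write 1
  1×2 = 2 → write 0 carry 1
  1×2+1 = 3 → write 1 carry 1
  1×2+1 = 3 → write 1 carry 1
  0×2+1 = 1 → write 1
  1×2 = 2 → write 0 carry 1
  remaining carry: 1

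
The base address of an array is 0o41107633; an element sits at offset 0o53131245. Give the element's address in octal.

Add column by column in base 8, right to left:
  3+5 = 0 carry 1
  3+4+1 = 0 carry 1
  6+2+1 = 1 carry 1
  7+1+1 = 1 carry 1
  0+3+1 = 4
  1+1 = 2
  1+3 = 4
  4+5 = 1 carry 1
  final carry 1

0o114241100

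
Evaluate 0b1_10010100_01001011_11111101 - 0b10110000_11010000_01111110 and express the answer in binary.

Subtract column by column in base 2:
  1-0 → 1
  0-1 → 1 (borrow)
  1-1-1 → 1 (borrow)
  1-1-1 → 1 (borrow)
  1-1-1 → 1 (borrow)
  1-1-1 → 1 (borrow)
  1-1-1 → 1 (borrow)
  1-0-1 → 0
  1-0 → 1
  1-0 → 1
  0-0 → 0
  1-0 → 1
  0-1 → 1 (borrow)
  0-0-1 → 1 (borrow)
  1-1-1 → 1 (borrow)
  0-1-1 → 0 (borrow)
  0-0-1 → 1 (borrow)
  0-0-1 → 1 (borrow)
  1-0-1 → 0
  0-0 → 0
  1-1 → 0
  0-1 → 1 (borrow)
  0-0-1 → 1 (borrow)
  1-1-1 → 1 (borrow)
  1-0-1 → 0

0b111000110111101101111111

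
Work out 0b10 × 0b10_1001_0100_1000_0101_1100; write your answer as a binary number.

0b10100101001000010111000

Multiply each base-2 digit by 2, carrying:
  0×2 = 0 → write 0
  0×2 = 0 → write 0
  1×2 = 2 → write 0 carry 1
  1×2+1 = 3 → write 1 carry 1
  1×2+1 = 3 → write 1 carry 1
  0×2+1 = 1 → write 1
  1×2 = 2 → write 0 carry 1
  0×2+1 = 1 → write 1
  0×2 = 0 → write 0
  0×2 = 0 → write 0
  0×2 = 0 → write 0
  1×2 = 2 → write 0 carry 1
  0×2+1 = 1 → write 1
  0×2 = 0 → write 0
  1×2 = 2 → write 0 carry 1
  0×2+1 = 1 → write 1
  1×2 = 2 → write 0 carry 1
  0×2+1 = 1 → write 1
  0×2 = 0 → write 0
  1×2 = 2 → write 0 carry 1
  0×2+1 = 1 → write 1
  1×2 = 2 → write 0 carry 1
  remaining carry: 1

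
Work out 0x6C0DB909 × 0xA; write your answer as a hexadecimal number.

0x438893A5A

Multiply each base-16 digit by 10, carrying:
  9×10 = 90 → write A carry 5
  0×10+5 = 5 → write 5
  9×10 = 90 → write A carry 5
  B×10+5 = 115 → write 3 carry 7
  D×10+7 = 137 → write 9 carry 8
  0×10+8 = 8 → write 8
  C×10 = 120 → write 8 carry 7
  6×10+7 = 67 → write 3 carry 4
  remaining carry: 4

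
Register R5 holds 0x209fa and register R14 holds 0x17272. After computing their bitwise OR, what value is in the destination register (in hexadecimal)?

0x37bfa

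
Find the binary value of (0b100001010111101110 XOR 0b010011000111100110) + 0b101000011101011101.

0b1011010101101100101

First 0b100001010111101110 XOR 0b010011000111100110 = 0b110010010000001000.
Add column by column in base 2, right to left:
  0+1 = 1
  0+0 = 0
  0+1 = 1
  1+1 = 0 carry 1
  0+1+1 = 0 carry 1
  0+0+1 = 1
  0+1 = 1
  0+0 = 0
  0+1 = 1
  0+1 = 1
  1+1 = 0 carry 1
  0+0+1 = 1
  0+0 = 0
  1+0 = 1
  0+0 = 0
  0+1 = 1
  1+0 = 1
  1+1 = 0 carry 1
  final carry 1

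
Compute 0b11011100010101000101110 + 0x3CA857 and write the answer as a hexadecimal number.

0xAAD285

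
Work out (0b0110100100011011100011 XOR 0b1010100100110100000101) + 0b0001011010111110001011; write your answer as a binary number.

First 0b0110100100011011100011 XOR 0b1010100100110100000101 = 0b1100000000101111100110.
Add column by column in base 2, right to left:
  0+1 = 1
  1+1 = 0 carry 1
  1+0+1 = 0 carry 1
  0+1+1 = 0 carry 1
  0+0+1 = 1
  1+0 = 1
  1+0 = 1
  1+1 = 0 carry 1
  1+1+1 = 1 carry 1
  1+1+1 = 1 carry 1
  0+1+1 = 0 carry 1
  1+1+1 = 1 carry 1
  0+0+1 = 1
  0+1 = 1
  0+0 = 0
  0+1 = 1
  0+1 = 1
  0+0 = 0
  0+1 = 1
  0+0 = 0
  1+0 = 1
  1+0 = 1

0b1101011011101101110001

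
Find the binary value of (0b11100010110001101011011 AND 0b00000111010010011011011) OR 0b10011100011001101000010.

0b10011110011001101011011

0b11100010110001101011011 AND 0b00000111010010011011011 = 0b00000010010000001011011.
Then OR with 0b10011100011001101000010.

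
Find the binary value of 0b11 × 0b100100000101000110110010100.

Multiply each base-2 digit by 3, carrying:
  0×3 = 0 → write 0
  0×3 = 0 → write 0
  1×3 = 3 → write 1 carry 1
  0×3+1 = 1 → write 1
  1×3 = 3 → write 1 carry 1
  0×3+1 = 1 → write 1
  0×3 = 0 → write 0
  1×3 = 3 → write 1 carry 1
  1×3+1 = 4 → write 0 carry 2
  0×3+2 = 2 → write 0 carry 1
  1×3+1 = 4 → write 0 carry 2
  1×3+2 = 5 → write 1 carry 2
  0×3+2 = 2 → write 0 carry 1
  0×3+1 = 1 → write 1
  0×3 = 0 → write 0
  1×3 = 3 → write 1 carry 1
  0×3+1 = 1 → write 1
  1×3 = 3 → write 1 carry 1
  0×3+1 = 1 → write 1
  0×3 = 0 → write 0
  0×3 = 0 → write 0
  0×3 = 0 → write 0
  0×3 = 0 → write 0
  1×3 = 3 → write 1 carry 1
  0×3+1 = 1 → write 1
  0×3 = 0 → write 0
  1×3 = 3 → write 1 carry 1
  remaining carry: 1

0b1101100001111010100010111100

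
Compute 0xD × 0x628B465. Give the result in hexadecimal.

0x50112921

Multiply each base-16 digit by 13, carrying:
  5×13 = 65 → write 1 carry 4
  6×13+4 = 82 → write 2 carry 5
  4×13+5 = 57 → write 9 carry 3
  B×13+3 = 146 → write 2 carry 9
  8×13+9 = 113 → write 1 carry 7
  2×13+7 = 33 → write 1 carry 2
  6×13+2 = 80 → write 0 carry 5
  remaining carry: 5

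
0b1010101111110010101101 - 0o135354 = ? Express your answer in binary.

0b1010100100000111000001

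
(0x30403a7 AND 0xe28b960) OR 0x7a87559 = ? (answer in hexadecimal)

0x7a87579

0x30403a7 AND 0xe28b960 = 0x2000120.
Then OR with 0x7a87559.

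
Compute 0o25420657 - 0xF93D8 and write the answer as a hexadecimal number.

0x468DD7

0o25420657 = 0x5621AF in hexadecimal.
Subtract column by column in base 16:
  F-8 → 7
  A-D → D (borrow)
  1-3-1 → D (borrow)
  2-9-1 → 8 (borrow)
  6-F-1 → 6 (borrow)
  5-0-1 → 4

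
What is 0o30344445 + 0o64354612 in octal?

0o114721257

Add column by column in base 8, right to left:
  5+2 = 7
  4+1 = 5
  4+6 = 2 carry 1
  4+4+1 = 1 carry 1
  4+5+1 = 2 carry 1
  3+3+1 = 7
  0+4 = 4
  3+6 = 1 carry 1
  final carry 1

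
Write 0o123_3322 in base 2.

Each octal digit is 3 bits: 1=001 2=010 3=011 3=011 3=011 2=010 2=010.

0b1010011011011010010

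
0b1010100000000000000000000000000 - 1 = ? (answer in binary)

0b1010011111111111111111111111111

The trailing 26 digits are 0, so subtracting 1 borrows through: they become 1 and the next digit up decrements.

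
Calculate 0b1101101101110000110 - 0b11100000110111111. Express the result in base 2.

0b1010001100111000111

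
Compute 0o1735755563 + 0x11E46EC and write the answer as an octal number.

0x11E46EC = 0o107443354 in octal.
Add column by column in base 8, right to left:
  3+4 = 7
  6+5 = 3 carry 1
  5+3+1 = 1 carry 1
  5+3+1 = 1 carry 1
  5+4+1 = 2 carry 1
  7+4+1 = 4 carry 1
  5+7+1 = 5 carry 1
  3+0+1 = 4
  7+1 = 0 carry 1
  1+0+1 = 2

0o2045421137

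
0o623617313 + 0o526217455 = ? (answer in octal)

Add column by column in base 8, right to left:
  3+5 = 0 carry 1
  1+5+1 = 7
  3+4 = 7
  7+7 = 6 carry 1
  1+1+1 = 3
  6+2 = 0 carry 1
  3+6+1 = 2 carry 1
  2+2+1 = 5
  6+5 = 3 carry 1
  final carry 1

0o1352036770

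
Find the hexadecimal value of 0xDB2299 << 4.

Shifting left by 4 bits = 1 hex digit: append 1 zero.

0xDB22990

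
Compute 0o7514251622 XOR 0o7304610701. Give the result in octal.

0o0610441123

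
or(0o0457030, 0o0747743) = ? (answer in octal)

0o0757773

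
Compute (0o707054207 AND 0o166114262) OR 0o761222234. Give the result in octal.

0o767236236

0o707054207 AND 0o166114262 = 0o106014202.
Then OR with 0o761222234.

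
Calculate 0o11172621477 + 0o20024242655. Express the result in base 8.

Add column by column in base 8, right to left:
  7+5 = 4 carry 1
  7+5+1 = 5 carry 1
  4+6+1 = 3 carry 1
  1+2+1 = 4
  2+4 = 6
  6+2 = 0 carry 1
  2+4+1 = 7
  7+2 = 1 carry 1
  1+0+1 = 2
  1+0 = 1
  1+2 = 3

0o31217064354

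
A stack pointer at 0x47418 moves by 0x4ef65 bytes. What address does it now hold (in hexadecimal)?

Add column by column in base 16, right to left:
  8+5 = d
  1+6 = 7
  4+f = 3 carry 1
  7+e+1 = 6 carry 1
  4+4+1 = 9

0x9637d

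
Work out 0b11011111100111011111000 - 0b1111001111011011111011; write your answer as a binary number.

Subtract column by column in base 2:
  0-1 → 1 (borrow)
  0-1-1 → 0 (borrow)
  0-0-1 → 1 (borrow)
  1-1-1 → 1 (borrow)
  1-1-1 → 1 (borrow)
  1-1-1 → 1 (borrow)
  1-1-1 → 1 (borrow)
  1-1-1 → 1 (borrow)
  0-0-1 → 1 (borrow)
  1-1-1 → 1 (borrow)
  1-1-1 → 1 (borrow)
  1-0-1 → 0
  0-1 → 1 (borrow)
  0-1-1 → 0 (borrow)
  1-1-1 → 1 (borrow)
  1-1-1 → 1 (borrow)
  1-0-1 → 0
  1-0 → 1
  1-1 → 0
  1-1 → 0
  0-1 → 1 (borrow)
  1-1-1 → 1 (borrow)
  1-0-1 → 0

0b1100101101011111111101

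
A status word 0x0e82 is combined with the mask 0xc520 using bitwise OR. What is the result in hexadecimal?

0xcfa2

OR each hex digit independently (no carries):
  0|c=c, e|5=f, 8|2=a, 2|0=2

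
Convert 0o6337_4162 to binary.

0b110011011111100001110010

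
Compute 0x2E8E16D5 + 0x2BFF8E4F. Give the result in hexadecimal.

0x5A8DA524

Add column by column in base 16, right to left:
  5+F = 4 carry 1
  D+4+1 = 2 carry 1
  6+E+1 = 5 carry 1
  1+8+1 = A
  E+F = D carry 1
  8+F+1 = 8 carry 1
  E+B+1 = A carry 1
  2+2+1 = 5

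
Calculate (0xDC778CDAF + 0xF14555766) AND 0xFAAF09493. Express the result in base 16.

Add column by column in base 16, right to left:
  F+6 = 5 carry 1
  A+6+1 = 1 carry 1
  D+7+1 = 5 carry 1
  C+5+1 = 2 carry 1
  8+5+1 = E
  7+5 = C
  7+4 = B
  C+1 = D
  D+F = C carry 1
  final carry 1
Sum = 0x1CDBCE2515; now AND with 0xFAAF09493:
  1&0=0, C&F=C, D&A=8, B&A=A, C&F=C, E&0=0, 2&9=0, 5&4=4, 1&9=1, 5&3=1

0xC8AC00411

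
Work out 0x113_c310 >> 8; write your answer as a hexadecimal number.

0x113c3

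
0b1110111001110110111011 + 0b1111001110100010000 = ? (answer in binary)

0b10000110011101011001011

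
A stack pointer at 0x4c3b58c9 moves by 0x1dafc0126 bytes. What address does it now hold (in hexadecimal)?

0x2273759ef

Add column by column in base 16, right to left:
  9+6 = f
  c+2 = e
  8+1 = 9
  5+0 = 5
  b+c = 7 carry 1
  3+f+1 = 3 carry 1
  c+a+1 = 7 carry 1
  4+d+1 = 2 carry 1
  0+1+1 = 2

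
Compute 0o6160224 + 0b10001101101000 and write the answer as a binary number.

0b110010000001111111100

0o6160224 = 0b110001110000010010100 in binary.
Add column by column in base 2, right to left:
  0+0 = 0
  0+0 = 0
  1+0 = 1
  0+1 = 1
  1+0 = 1
  0+1 = 1
  0+1 = 1
  1+0 = 1
  0+1 = 1
  0+1 = 1
  0+0 = 0
  0+0 = 0
  0+0 = 0
  1+1 = 0 carry 1
  1+0+1 = 0 carry 1
  1+0+1 = 0 carry 1
  0+0+1 = 1
  0+0 = 0
  0+0 = 0
  1+0 = 1
  1+0 = 1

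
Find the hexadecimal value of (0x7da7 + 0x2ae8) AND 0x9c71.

0x8801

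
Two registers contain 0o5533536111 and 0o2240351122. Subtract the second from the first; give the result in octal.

Subtract column by column in base 8:
  1-2 → 7 (borrow)
  1-2-1 → 6 (borrow)
  1-1-1 → 7 (borrow)
  6-1-1 → 4
  3-5 → 6 (borrow)
  5-3-1 → 1
  3-0 → 3
  3-4 → 7 (borrow)
  5-2-1 → 2
  5-2 → 3

0o3273164767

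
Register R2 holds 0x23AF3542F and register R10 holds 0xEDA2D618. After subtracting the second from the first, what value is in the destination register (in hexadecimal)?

Subtract column by column in base 16:
  F-8 → 7
  2-1 → 1
  4-6 → E (borrow)
  5-D-1 → 7 (borrow)
  3-2-1 → 0
  F-A → 5
  A-D → D (borrow)
  3-E-1 → 4 (borrow)
  2-0-1 → 1

0x14D507E17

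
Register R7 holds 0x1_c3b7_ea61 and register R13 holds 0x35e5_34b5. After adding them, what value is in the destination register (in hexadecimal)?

0x1f99d1f16

Add column by column in base 16, right to left:
  1+5 = 6
  6+b = 1 carry 1
  a+4+1 = f
  e+3 = 1 carry 1
  7+5+1 = d
  b+e = 9 carry 1
  3+5+1 = 9
  c+3 = f
  1+0 = 1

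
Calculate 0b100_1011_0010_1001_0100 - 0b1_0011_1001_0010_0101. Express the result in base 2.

Subtract column by column in base 2:
  0-1 → 1 (borrow)
  0-0-1 → 1 (borrow)
  1-1-1 → 1 (borrow)
  0-0-1 → 1 (borrow)
  1-0-1 → 0
  0-1 → 1 (borrow)
  0-0-1 → 1 (borrow)
  1-0-1 → 0
  0-1 → 1 (borrow)
  1-0-1 → 0
  0-0 → 0
  0-1 → 1 (borrow)
  1-1-1 → 1 (borrow)
  1-1-1 → 1 (borrow)
  0-0-1 → 1 (borrow)
  1-0-1 → 0
  0-1 → 1 (borrow)
  0-0-1 → 1 (borrow)
  1-0-1 → 0

0b110111100101101111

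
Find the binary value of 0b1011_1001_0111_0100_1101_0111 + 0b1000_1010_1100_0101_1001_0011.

0b1010001000011101001101010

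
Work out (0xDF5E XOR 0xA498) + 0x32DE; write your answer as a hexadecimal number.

First 0xDF5E XOR 0xA498 = 0x7BC6.
Add column by column in base 16, right to left:
  6+E = 4 carry 1
  C+D+1 = A carry 1
  B+2+1 = E
  7+3 = A

0xAEA4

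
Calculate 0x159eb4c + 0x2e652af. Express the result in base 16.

0x4403dfb

Add column by column in base 16, right to left:
  c+f = b carry 1
  4+a+1 = f
  b+2 = d
  e+5 = 3 carry 1
  9+6+1 = 0 carry 1
  5+e+1 = 4 carry 1
  1+2+1 = 4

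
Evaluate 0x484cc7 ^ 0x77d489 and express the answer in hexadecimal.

0x3f984e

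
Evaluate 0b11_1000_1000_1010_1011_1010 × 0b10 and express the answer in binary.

0b11100010001010101110100

Multiply each base-2 digit by 2, carrying:
  0×2 = 0 → write 0
  1×2 = 2 → write 0 carry 1
  0×2+1 = 1 → write 1
  1×2 = 2 → write 0 carry 1
  1×2+1 = 3 → write 1 carry 1
  1×2+1 = 3 → write 1 carry 1
  0×2+1 = 1 → write 1
  1×2 = 2 → write 0 carry 1
  0×2+1 = 1 → write 1
  1×2 = 2 → write 0 carry 1
  0×2+1 = 1 → write 1
  1×2 = 2 → write 0 carry 1
  0×2+1 = 1 → write 1
  0×2 = 0 → write 0
  0×2 = 0 → write 0
  1×2 = 2 → write 0 carry 1
  0×2+1 = 1 → write 1
  0×2 = 0 → write 0
  0×2 = 0 → write 0
  1×2 = 2 → write 0 carry 1
  1×2+1 = 3 → write 1 carry 1
  1×2+1 = 3 → write 1 carry 1
  remaining carry: 1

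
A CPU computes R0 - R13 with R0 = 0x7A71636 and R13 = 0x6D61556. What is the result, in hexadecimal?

0xD100E0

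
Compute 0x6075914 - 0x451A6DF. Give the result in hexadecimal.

0x1B5B235

Subtract column by column in base 16:
  4-F → 5 (borrow)
  1-D-1 → 3 (borrow)
  9-6-1 → 2
  5-A → B (borrow)
  7-1-1 → 5
  0-5 → B (borrow)
  6-4-1 → 1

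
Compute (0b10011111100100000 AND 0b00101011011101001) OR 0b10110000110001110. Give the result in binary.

0b10011111100100000 AND 0b00101011011101001 = 0b00001011000100000.
Then OR with 0b10110000110001110.

0b10111011110101110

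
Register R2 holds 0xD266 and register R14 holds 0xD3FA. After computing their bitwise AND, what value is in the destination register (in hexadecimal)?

AND each hex digit independently (no carries):
  D&D=D, 2&3=2, 6&F=6, 6&A=2

0xD262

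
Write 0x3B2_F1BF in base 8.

Expand each hex digit to 4 bits: 3=0011 B=1011 2=0010 F=1111 1=0001 B=1011 F=1111.
Group the bits in threes: 011 101 100 101 111 000 110 111 111 → 354570677.

0o354570677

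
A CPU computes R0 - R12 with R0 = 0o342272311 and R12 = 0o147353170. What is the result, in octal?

0o172717121

Subtract column by column in base 8:
  1-0 → 1
  1-7 → 2 (borrow)
  3-1-1 → 1
  2-3 → 7 (borrow)
  7-5-1 → 1
  2-3 → 7 (borrow)
  2-7-1 → 2 (borrow)
  4-4-1 → 7 (borrow)
  3-1-1 → 1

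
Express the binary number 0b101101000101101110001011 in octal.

0o55055613

Group the bits in threes: 101 101 000 101 101 110 001 011 → 55055613.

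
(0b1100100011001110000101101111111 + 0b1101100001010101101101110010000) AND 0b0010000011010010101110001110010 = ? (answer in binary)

Add column by column in base 2, right to left:
  1+0 = 1
  1+0 = 1
  1+0 = 1
  1+0 = 1
  1+1 = 0 carry 1
  1+0+1 = 0 carry 1
  1+0+1 = 0 carry 1
  0+1+1 = 0 carry 1
  1+1+1 = 1 carry 1
  1+1+1 = 1 carry 1
  0+0+1 = 1
  1+1 = 0 carry 1
  0+1+1 = 0 carry 1
  0+0+1 = 1
  0+1 = 1
  0+1 = 1
  1+0 = 1
  1+1 = 0 carry 1
  1+0+1 = 0 carry 1
  0+1+1 = 0 carry 1
  0+0+1 = 1
  1+1 = 0 carry 1
  1+0+1 = 0 carry 1
  0+0+1 = 1
  0+0 = 0
  0+0 = 0
  1+1 = 0 carry 1
  0+1+1 = 0 carry 1
  0+0+1 = 1
  1+1 = 0 carry 1
  1+1+1 = 1 carry 1
  final carry 1
Sum = 0b11010000100100011110011100001111; now AND with 0b0010000011010010101110001110010:
  11010000100100011110011100001111
& 00010000011010010101110001110010
= 00010000000000010100010000000010

0b10000000000010100010000000010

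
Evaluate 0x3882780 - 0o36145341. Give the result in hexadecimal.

0o36145341 = 0x78cae1 in hexadecimal.
Subtract column by column in base 16:
  0-1 → f (borrow)
  8-e-1 → 9 (borrow)
  7-a-1 → c (borrow)
  2-c-1 → 5 (borrow)
  8-8-1 → f (borrow)
  8-7-1 → 0
  3-0 → 3

0x30f5c9f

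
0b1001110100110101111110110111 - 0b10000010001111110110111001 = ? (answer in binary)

0b111110010100110000111111110

Subtract column by column in base 2:
  1-1 → 0
  1-0 → 1
  1-0 → 1
  0-1 → 1 (borrow)
  1-1-1 → 1 (borrow)
  1-1-1 → 1 (borrow)
  0-0-1 → 1 (borrow)
  1-1-1 → 1 (borrow)
  1-1-1 → 1 (borrow)
  1-0-1 → 0
  1-1 → 0
  1-1 → 0
  1-1 → 0
  0-1 → 1 (borrow)
  1-1-1 → 1 (borrow)
  0-1-1 → 0 (borrow)
  1-0-1 → 0
  1-0 → 1
  0-0 → 0
  0-1 → 1 (borrow)
  1-0-1 → 0
  0-0 → 0
  1-0 → 1
  1-0 → 1
  1-0 → 1
  0-1 → 1 (borrow)
  0-0-1 → 1 (borrow)
  1-0-1 → 0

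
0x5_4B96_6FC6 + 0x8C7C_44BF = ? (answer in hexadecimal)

Add column by column in base 16, right to left:
  6+F = 5 carry 1
  C+B+1 = 8 carry 1
  F+4+1 = 4 carry 1
  6+4+1 = B
  6+C = 2 carry 1
  9+7+1 = 1 carry 1
  B+C+1 = 8 carry 1
  4+8+1 = D
  5+0 = 5

0x5D812B485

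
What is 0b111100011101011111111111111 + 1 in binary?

0b111100011101100000000000000

The trailing 14 digits are 1 (max in base 2), so adding 1 cascades: they roll to 0 and the next digit up increments.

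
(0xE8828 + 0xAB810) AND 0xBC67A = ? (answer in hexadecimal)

0x94038

Add column by column in base 16, right to left:
  8+0 = 8
  2+1 = 3
  8+8 = 0 carry 1
  8+B+1 = 4 carry 1
  E+A+1 = 9 carry 1
  final carry 1
Sum = 0x194038; now AND with 0xBC67A:
  1&0=0, 9&B=9, 4&C=4, 0&6=0, 3&7=3, 8&A=8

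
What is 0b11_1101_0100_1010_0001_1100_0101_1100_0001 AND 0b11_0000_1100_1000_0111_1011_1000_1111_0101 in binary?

0b1100000100100000011000000011000001

AND bit by bit (1 only where both bits are 1):
  1111010100101000011100010111000001
& 1100001100100001111011100011110101
= 1100000100100000011000000011000001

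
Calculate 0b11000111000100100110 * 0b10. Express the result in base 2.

0b110001110001001001100

Multiply each base-2 digit by 2, carrying:
  0×2 = 0 → write 0
  1×2 = 2 → write 0 carry 1
  1×2+1 = 3 → write 1 carry 1
  0×2+1 = 1 → write 1
  0×2 = 0 → write 0
  1×2 = 2 → write 0 carry 1
  0×2+1 = 1 → write 1
  0×2 = 0 → write 0
  1×2 = 2 → write 0 carry 1
  0×2+1 = 1 → write 1
  0×2 = 0 → write 0
  0×2 = 0 → write 0
  1×2 = 2 → write 0 carry 1
  1×2+1 = 3 → write 1 carry 1
  1×2+1 = 3 → write 1 carry 1
  0×2+1 = 1 → write 1
  0×2 = 0 → write 0
  0×2 = 0 → write 0
  1×2 = 2 → write 0 carry 1
  1×2+1 = 3 → write 1 carry 1
  remaining carry: 1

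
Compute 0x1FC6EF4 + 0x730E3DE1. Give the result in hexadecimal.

0x750AACD5

Add column by column in base 16, right to left:
  4+1 = 5
  F+E = D carry 1
  E+D+1 = C carry 1
  6+3+1 = A
  C+E = A carry 1
  F+0+1 = 0 carry 1
  1+3+1 = 5
  0+7 = 7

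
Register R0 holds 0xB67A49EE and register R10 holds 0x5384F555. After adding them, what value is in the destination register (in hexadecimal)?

0x109FF3F43

Add column by column in base 16, right to left:
  E+5 = 3 carry 1
  E+5+1 = 4 carry 1
  9+5+1 = F
  4+F = 3 carry 1
  A+4+1 = F
  7+8 = F
  6+3 = 9
  B+5 = 0 carry 1
  final carry 1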